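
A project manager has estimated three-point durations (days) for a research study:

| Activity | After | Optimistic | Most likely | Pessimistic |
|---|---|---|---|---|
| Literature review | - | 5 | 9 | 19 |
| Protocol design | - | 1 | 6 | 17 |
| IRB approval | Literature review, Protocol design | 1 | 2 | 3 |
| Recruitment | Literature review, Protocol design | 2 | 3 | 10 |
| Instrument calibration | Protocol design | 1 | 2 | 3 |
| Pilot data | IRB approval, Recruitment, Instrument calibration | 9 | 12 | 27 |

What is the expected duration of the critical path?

28 days

te_Literature review = (5 + 4·9 + 19)/6 = 60/6 = 10
te_Protocol design = (1 + 4·6 + 17)/6 = 42/6 = 7
te_IRB approval = (1 + 4·2 + 3)/6 = 12/6 = 2
te_Recruitment = (2 + 4·3 + 10)/6 = 24/6 = 4
te_Instrument calibration = (1 + 4·2 + 3)/6 = 12/6 = 2
te_Pilot data = (9 + 4·12 + 27)/6 = 84/6 = 14

Forward pass:
ES_Literature review = 0; EF_Literature review = 10
ES_Protocol design = 0; EF_Protocol design = 7
ES_IRB approval = max(EF_Literature review=10, EF_Protocol design=7) = 10; EF_IRB approval = 10+2 = 12
ES_Recruitment = max(EF_Literature review=10, EF_Protocol design=7) = 10; EF_Recruitment = 10+4 = 14
ES_Instrument calibration = 7; EF_Instrument calibration = 7+2 = 9
ES_Pilot data = max(EF_IRB approval=12, EF_Recruitment=14, EF_Instrument calibration=9) = 14; EF_Pilot data = 14+14 = 28
Expected project duration μ = 28 days. Critical path: Literature review → Recruitment → Pilot data.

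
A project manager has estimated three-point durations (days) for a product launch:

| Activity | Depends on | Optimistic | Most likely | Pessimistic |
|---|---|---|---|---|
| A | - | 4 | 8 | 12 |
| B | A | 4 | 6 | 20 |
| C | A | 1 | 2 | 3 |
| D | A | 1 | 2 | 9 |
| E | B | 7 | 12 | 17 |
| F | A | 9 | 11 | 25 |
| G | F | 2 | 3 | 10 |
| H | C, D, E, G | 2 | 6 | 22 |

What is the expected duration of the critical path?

te_A = (4 + 4·8 + 12)/6 = 48/6 = 8
te_B = (4 + 4·6 + 20)/6 = 48/6 = 8
te_C = (1 + 4·2 + 3)/6 = 12/6 = 2
te_D = (1 + 4·2 + 9)/6 = 18/6 = 3
te_E = (7 + 4·12 + 17)/6 = 72/6 = 12
te_F = (9 + 4·11 + 25)/6 = 78/6 = 13
te_G = (2 + 4·3 + 10)/6 = 24/6 = 4
te_H = (2 + 4·6 + 22)/6 = 48/6 = 8

Forward pass:
ES_A = 0; EF_A = 8
ES_B = 8; EF_B = 8+8 = 16
ES_C = 8; EF_C = 8+2 = 10
ES_D = 8; EF_D = 8+3 = 11
ES_E = 16; EF_E = 16+12 = 28
ES_F = 8; EF_F = 8+13 = 21
ES_G = 21; EF_G = 21+4 = 25
ES_H = max(EF_C=10, EF_D=11, EF_E=28, EF_G=25) = 28; EF_H = 28+8 = 36
Expected project duration μ = 36 days. Critical path: A → B → E → H.

36 days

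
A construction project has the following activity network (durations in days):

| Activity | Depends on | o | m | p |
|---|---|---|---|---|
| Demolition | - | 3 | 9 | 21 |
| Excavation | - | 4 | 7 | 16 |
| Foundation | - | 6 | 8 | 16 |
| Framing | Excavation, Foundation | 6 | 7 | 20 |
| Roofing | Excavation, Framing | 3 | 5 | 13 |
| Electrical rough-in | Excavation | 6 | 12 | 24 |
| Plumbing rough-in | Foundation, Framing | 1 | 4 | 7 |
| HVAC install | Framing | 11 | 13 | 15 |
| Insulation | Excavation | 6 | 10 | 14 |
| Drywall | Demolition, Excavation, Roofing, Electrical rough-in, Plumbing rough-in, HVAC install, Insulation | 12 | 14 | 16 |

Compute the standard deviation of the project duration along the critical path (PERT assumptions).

te_Demolition = (3 + 4·9 + 21)/6 = 60/6 = 10; σ²_Demolition = ((21−3)/6)² = 9.000
te_Excavation = (4 + 4·7 + 16)/6 = 48/6 = 8; σ²_Excavation = ((16−4)/6)² = 4.000
te_Foundation = (6 + 4·8 + 16)/6 = 54/6 = 9; σ²_Foundation = ((16−6)/6)² = 2.778
te_Framing = (6 + 4·7 + 20)/6 = 54/6 = 9; σ²_Framing = ((20−6)/6)² = 5.444
te_Roofing = (3 + 4·5 + 13)/6 = 36/6 = 6; σ²_Roofing = ((13−3)/6)² = 2.778
te_Electrical rough-in = (6 + 4·12 + 24)/6 = 78/6 = 13; σ²_Electrical rough-in = ((24−6)/6)² = 9.000
te_Plumbing rough-in = (1 + 4·4 + 7)/6 = 24/6 = 4; σ²_Plumbing rough-in = ((7−1)/6)² = 1.000
te_HVAC install = (11 + 4·13 + 15)/6 = 78/6 = 13; σ²_HVAC install = ((15−11)/6)² = 0.444
te_Insulation = (6 + 4·10 + 14)/6 = 60/6 = 10; σ²_Insulation = ((14−6)/6)² = 1.778
te_Drywall = (12 + 4·14 + 16)/6 = 84/6 = 14; σ²_Drywall = ((16−12)/6)² = 0.444

Forward pass:
ES_Demolition = 0; EF_Demolition = 10
ES_Excavation = 0; EF_Excavation = 8
ES_Foundation = 0; EF_Foundation = 9
ES_Framing = max(EF_Excavation=8, EF_Foundation=9) = 9; EF_Framing = 9+9 = 18
ES_Roofing = max(EF_Excavation=8, EF_Framing=18) = 18; EF_Roofing = 18+6 = 24
ES_Electrical rough-in = 8; EF_Electrical rough-in = 8+13 = 21
ES_Plumbing rough-in = max(EF_Foundation=9, EF_Framing=18) = 18; EF_Plumbing rough-in = 18+4 = 22
ES_HVAC install = 18; EF_HVAC install = 18+13 = 31
ES_Insulation = 8; EF_Insulation = 8+10 = 18
ES_Drywall = max(EF_Demolition=10, EF_Excavation=8, EF_Roofing=24, EF_Electrical rough-in=21, EF_Plumbing rough-in=22, EF_HVAC install=31, EF_Insulation=18) = 31; EF_Drywall = 31+14 = 45
Expected project duration μ = 45 days. Critical path: Foundation → Framing → HVAC install → Drywall.

Variance along critical path = 2.778 + 5.444 + 0.444 + 0.444 = 9.111
σ = √9.111 = 3.018 days

3.02 days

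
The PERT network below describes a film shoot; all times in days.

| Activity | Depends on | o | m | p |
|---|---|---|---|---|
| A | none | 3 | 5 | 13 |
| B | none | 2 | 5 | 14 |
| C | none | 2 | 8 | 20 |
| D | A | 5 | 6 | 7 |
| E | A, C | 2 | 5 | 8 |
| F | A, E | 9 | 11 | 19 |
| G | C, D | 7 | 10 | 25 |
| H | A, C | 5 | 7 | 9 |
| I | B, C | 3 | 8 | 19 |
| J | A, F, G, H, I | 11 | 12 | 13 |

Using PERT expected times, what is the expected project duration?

38 days

te_A = (3 + 4·5 + 13)/6 = 36/6 = 6
te_B = (2 + 4·5 + 14)/6 = 36/6 = 6
te_C = (2 + 4·8 + 20)/6 = 54/6 = 9
te_D = (5 + 4·6 + 7)/6 = 36/6 = 6
te_E = (2 + 4·5 + 8)/6 = 30/6 = 5
te_F = (9 + 4·11 + 19)/6 = 72/6 = 12
te_G = (7 + 4·10 + 25)/6 = 72/6 = 12
te_H = (5 + 4·7 + 9)/6 = 42/6 = 7
te_I = (3 + 4·8 + 19)/6 = 54/6 = 9
te_J = (11 + 4·12 + 13)/6 = 72/6 = 12

Forward pass:
ES_A = 0; EF_A = 6
ES_B = 0; EF_B = 6
ES_C = 0; EF_C = 9
ES_D = 6; EF_D = 6+6 = 12
ES_E = max(EF_A=6, EF_C=9) = 9; EF_E = 9+5 = 14
ES_F = max(EF_A=6, EF_E=14) = 14; EF_F = 14+12 = 26
ES_G = max(EF_C=9, EF_D=12) = 12; EF_G = 12+12 = 24
ES_H = max(EF_A=6, EF_C=9) = 9; EF_H = 9+7 = 16
ES_I = max(EF_B=6, EF_C=9) = 9; EF_I = 9+9 = 18
ES_J = max(EF_A=6, EF_F=26, EF_G=24, EF_H=16, EF_I=18) = 26; EF_J = 26+12 = 38
Expected project duration μ = 38 days. Critical path: C → E → F → J.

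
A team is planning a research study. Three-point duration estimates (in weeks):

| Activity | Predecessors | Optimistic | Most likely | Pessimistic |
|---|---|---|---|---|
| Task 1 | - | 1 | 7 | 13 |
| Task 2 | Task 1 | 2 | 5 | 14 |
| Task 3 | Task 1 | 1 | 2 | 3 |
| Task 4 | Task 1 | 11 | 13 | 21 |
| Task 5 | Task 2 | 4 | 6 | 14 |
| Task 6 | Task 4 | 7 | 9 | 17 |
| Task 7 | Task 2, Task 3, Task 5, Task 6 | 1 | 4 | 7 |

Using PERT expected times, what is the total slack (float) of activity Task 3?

22 weeks

te_Task 1 = (1 + 4·7 + 13)/6 = 42/6 = 7
te_Task 2 = (2 + 4·5 + 14)/6 = 36/6 = 6
te_Task 3 = (1 + 4·2 + 3)/6 = 12/6 = 2
te_Task 4 = (11 + 4·13 + 21)/6 = 84/6 = 14
te_Task 5 = (4 + 4·6 + 14)/6 = 42/6 = 7
te_Task 6 = (7 + 4·9 + 17)/6 = 60/6 = 10
te_Task 7 = (1 + 4·4 + 7)/6 = 24/6 = 4

Forward pass:
ES_Task 1 = 0; EF_Task 1 = 7
ES_Task 2 = 7; EF_Task 2 = 7+6 = 13
ES_Task 3 = 7; EF_Task 3 = 7+2 = 9
ES_Task 4 = 7; EF_Task 4 = 7+14 = 21
ES_Task 5 = 13; EF_Task 5 = 13+7 = 20
ES_Task 6 = 21; EF_Task 6 = 21+10 = 31
ES_Task 7 = max(EF_Task 2=13, EF_Task 3=9, EF_Task 5=20, EF_Task 6=31) = 31; EF_Task 7 = 31+4 = 35
Expected project duration μ = 35 weeks. Critical path: Task 1 → Task 4 → Task 6 → Task 7.

Backward pass:
LF_Task 7 = 35; LS_Task 7 = 35−4 = 31
LF_Task 6 = LS_Task 7 = 31; LS_Task 6 = 31−10 = 21
LF_Task 5 = LS_Task 7 = 31; LS_Task 5 = 31−7 = 24
LF_Task 4 = LS_Task 6 = 21; LS_Task 4 = 21−14 = 7
LF_Task 3 = LS_Task 7 = 31; LS_Task 3 = 31−2 = 29
LF_Task 2 = min(LS_Task 5=24, LS_Task 7=31) = 24; LS_Task 2 = 24−6 = 18
LF_Task 1 = min(LS_Task 2=18, LS_Task 3=29, LS_Task 4=7) = 7; LS_Task 1 = 7−7 = 0
Slack_Task 3 = LS_Task 3 − ES_Task 3 = 29 − 7 = 22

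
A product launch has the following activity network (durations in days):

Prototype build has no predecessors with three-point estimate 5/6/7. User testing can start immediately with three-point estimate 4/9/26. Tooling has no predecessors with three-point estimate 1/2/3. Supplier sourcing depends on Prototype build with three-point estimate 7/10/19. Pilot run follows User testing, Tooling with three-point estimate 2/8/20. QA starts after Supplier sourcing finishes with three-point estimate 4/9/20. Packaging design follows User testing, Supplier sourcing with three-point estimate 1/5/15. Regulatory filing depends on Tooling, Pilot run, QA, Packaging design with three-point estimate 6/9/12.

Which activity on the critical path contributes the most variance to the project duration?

QA

te_Prototype build = (5 + 4·6 + 7)/6 = 36/6 = 6; σ²_Prototype build = ((7−5)/6)² = 0.111
te_User testing = (4 + 4·9 + 26)/6 = 66/6 = 11; σ²_User testing = ((26−4)/6)² = 13.444
te_Tooling = (1 + 4·2 + 3)/6 = 12/6 = 2; σ²_Tooling = ((3−1)/6)² = 0.111
te_Supplier sourcing = (7 + 4·10 + 19)/6 = 66/6 = 11; σ²_Supplier sourcing = ((19−7)/6)² = 4.000
te_Pilot run = (2 + 4·8 + 20)/6 = 54/6 = 9; σ²_Pilot run = ((20−2)/6)² = 9.000
te_QA = (4 + 4·9 + 20)/6 = 60/6 = 10; σ²_QA = ((20−4)/6)² = 7.111
te_Packaging design = (1 + 4·5 + 15)/6 = 36/6 = 6; σ²_Packaging design = ((15−1)/6)² = 5.444
te_Regulatory filing = (6 + 4·9 + 12)/6 = 54/6 = 9; σ²_Regulatory filing = ((12−6)/6)² = 1.000

Forward pass:
ES_Prototype build = 0; EF_Prototype build = 6
ES_User testing = 0; EF_User testing = 11
ES_Tooling = 0; EF_Tooling = 2
ES_Supplier sourcing = 6; EF_Supplier sourcing = 6+11 = 17
ES_Pilot run = max(EF_User testing=11, EF_Tooling=2) = 11; EF_Pilot run = 11+9 = 20
ES_QA = 17; EF_QA = 17+10 = 27
ES_Packaging design = max(EF_User testing=11, EF_Supplier sourcing=17) = 17; EF_Packaging design = 17+6 = 23
ES_Regulatory filing = max(EF_Tooling=2, EF_Pilot run=20, EF_QA=27, EF_Packaging design=23) = 27; EF_Regulatory filing = 27+9 = 36
Expected project duration μ = 36 days. Critical path: Prototype build → Supplier sourcing → QA → Regulatory filing.

Variances on critical path: σ²_Prototype build=0.111, σ²_Supplier sourcing=4.000, σ²_QA=7.111, σ²_Regulatory filing=1.000.
Largest is σ²_QA = 7.111.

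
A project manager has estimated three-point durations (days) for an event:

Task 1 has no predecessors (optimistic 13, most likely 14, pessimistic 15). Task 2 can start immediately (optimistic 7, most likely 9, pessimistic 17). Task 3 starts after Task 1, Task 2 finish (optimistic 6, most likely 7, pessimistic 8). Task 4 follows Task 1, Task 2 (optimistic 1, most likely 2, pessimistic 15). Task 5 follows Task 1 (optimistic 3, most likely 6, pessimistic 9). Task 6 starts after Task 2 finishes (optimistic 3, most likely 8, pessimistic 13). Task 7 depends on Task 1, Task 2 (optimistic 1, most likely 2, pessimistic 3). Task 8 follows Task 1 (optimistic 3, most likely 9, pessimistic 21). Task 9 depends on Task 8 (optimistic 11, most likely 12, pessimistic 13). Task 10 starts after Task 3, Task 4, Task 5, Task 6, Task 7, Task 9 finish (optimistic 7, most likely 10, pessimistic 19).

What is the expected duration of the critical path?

47 days

te_Task 1 = (13 + 4·14 + 15)/6 = 84/6 = 14
te_Task 2 = (7 + 4·9 + 17)/6 = 60/6 = 10
te_Task 3 = (6 + 4·7 + 8)/6 = 42/6 = 7
te_Task 4 = (1 + 4·2 + 15)/6 = 24/6 = 4
te_Task 5 = (3 + 4·6 + 9)/6 = 36/6 = 6
te_Task 6 = (3 + 4·8 + 13)/6 = 48/6 = 8
te_Task 7 = (1 + 4·2 + 3)/6 = 12/6 = 2
te_Task 8 = (3 + 4·9 + 21)/6 = 60/6 = 10
te_Task 9 = (11 + 4·12 + 13)/6 = 72/6 = 12
te_Task 10 = (7 + 4·10 + 19)/6 = 66/6 = 11

Forward pass:
ES_Task 1 = 0; EF_Task 1 = 14
ES_Task 2 = 0; EF_Task 2 = 10
ES_Task 3 = max(EF_Task 1=14, EF_Task 2=10) = 14; EF_Task 3 = 14+7 = 21
ES_Task 4 = max(EF_Task 1=14, EF_Task 2=10) = 14; EF_Task 4 = 14+4 = 18
ES_Task 5 = 14; EF_Task 5 = 14+6 = 20
ES_Task 6 = 10; EF_Task 6 = 10+8 = 18
ES_Task 7 = max(EF_Task 1=14, EF_Task 2=10) = 14; EF_Task 7 = 14+2 = 16
ES_Task 8 = 14; EF_Task 8 = 14+10 = 24
ES_Task 9 = 24; EF_Task 9 = 24+12 = 36
ES_Task 10 = max(EF_Task 3=21, EF_Task 4=18, EF_Task 5=20, EF_Task 6=18, EF_Task 7=16, EF_Task 9=36) = 36; EF_Task 10 = 36+11 = 47
Expected project duration μ = 47 days. Critical path: Task 1 → Task 8 → Task 9 → Task 10.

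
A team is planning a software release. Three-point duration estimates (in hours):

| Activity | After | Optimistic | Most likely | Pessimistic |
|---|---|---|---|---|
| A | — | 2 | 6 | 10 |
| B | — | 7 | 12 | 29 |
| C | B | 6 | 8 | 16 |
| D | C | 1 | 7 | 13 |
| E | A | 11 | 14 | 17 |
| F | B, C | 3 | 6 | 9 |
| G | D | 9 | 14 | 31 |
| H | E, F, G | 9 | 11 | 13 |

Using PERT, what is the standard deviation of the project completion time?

5.84 hours

te_A = (2 + 4·6 + 10)/6 = 36/6 = 6; σ²_A = ((10−2)/6)² = 1.778
te_B = (7 + 4·12 + 29)/6 = 84/6 = 14; σ²_B = ((29−7)/6)² = 13.444
te_C = (6 + 4·8 + 16)/6 = 54/6 = 9; σ²_C = ((16−6)/6)² = 2.778
te_D = (1 + 4·7 + 13)/6 = 42/6 = 7; σ²_D = ((13−1)/6)² = 4.000
te_E = (11 + 4·14 + 17)/6 = 84/6 = 14; σ²_E = ((17−11)/6)² = 1.000
te_F = (3 + 4·6 + 9)/6 = 36/6 = 6; σ²_F = ((9−3)/6)² = 1.000
te_G = (9 + 4·14 + 31)/6 = 96/6 = 16; σ²_G = ((31−9)/6)² = 13.444
te_H = (9 + 4·11 + 13)/6 = 66/6 = 11; σ²_H = ((13−9)/6)² = 0.444

Forward pass:
ES_A = 0; EF_A = 6
ES_B = 0; EF_B = 14
ES_C = 14; EF_C = 14+9 = 23
ES_D = 23; EF_D = 23+7 = 30
ES_E = 6; EF_E = 6+14 = 20
ES_F = max(EF_B=14, EF_C=23) = 23; EF_F = 23+6 = 29
ES_G = 30; EF_G = 30+16 = 46
ES_H = max(EF_E=20, EF_F=29, EF_G=46) = 46; EF_H = 46+11 = 57
Expected project duration μ = 57 hours. Critical path: B → C → D → G → H.

Variance along critical path = 13.444 + 2.778 + 4.000 + 13.444 + 0.444 = 34.111
σ = √34.111 = 5.840 hours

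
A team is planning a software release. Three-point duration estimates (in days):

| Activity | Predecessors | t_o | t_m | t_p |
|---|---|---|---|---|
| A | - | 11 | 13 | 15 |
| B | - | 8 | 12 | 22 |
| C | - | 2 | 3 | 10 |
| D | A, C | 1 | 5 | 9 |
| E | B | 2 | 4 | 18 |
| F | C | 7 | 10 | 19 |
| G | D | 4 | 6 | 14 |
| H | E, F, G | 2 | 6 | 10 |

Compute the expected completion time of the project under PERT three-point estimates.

te_A = (11 + 4·13 + 15)/6 = 78/6 = 13
te_B = (8 + 4·12 + 22)/6 = 78/6 = 13
te_C = (2 + 4·3 + 10)/6 = 24/6 = 4
te_D = (1 + 4·5 + 9)/6 = 30/6 = 5
te_E = (2 + 4·4 + 18)/6 = 36/6 = 6
te_F = (7 + 4·10 + 19)/6 = 66/6 = 11
te_G = (4 + 4·6 + 14)/6 = 42/6 = 7
te_H = (2 + 4·6 + 10)/6 = 36/6 = 6

Forward pass:
ES_A = 0; EF_A = 13
ES_B = 0; EF_B = 13
ES_C = 0; EF_C = 4
ES_D = max(EF_A=13, EF_C=4) = 13; EF_D = 13+5 = 18
ES_E = 13; EF_E = 13+6 = 19
ES_F = 4; EF_F = 4+11 = 15
ES_G = 18; EF_G = 18+7 = 25
ES_H = max(EF_E=19, EF_F=15, EF_G=25) = 25; EF_H = 25+6 = 31
Expected project duration μ = 31 days. Critical path: A → D → G → H.

31 days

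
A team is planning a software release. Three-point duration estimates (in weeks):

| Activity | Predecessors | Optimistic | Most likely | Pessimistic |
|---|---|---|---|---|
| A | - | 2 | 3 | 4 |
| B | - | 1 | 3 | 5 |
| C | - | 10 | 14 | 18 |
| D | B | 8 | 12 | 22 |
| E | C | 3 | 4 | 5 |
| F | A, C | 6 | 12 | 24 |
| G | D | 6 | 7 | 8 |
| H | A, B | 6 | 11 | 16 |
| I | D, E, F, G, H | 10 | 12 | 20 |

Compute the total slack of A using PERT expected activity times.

te_A = (2 + 4·3 + 4)/6 = 18/6 = 3
te_B = (1 + 4·3 + 5)/6 = 18/6 = 3
te_C = (10 + 4·14 + 18)/6 = 84/6 = 14
te_D = (8 + 4·12 + 22)/6 = 78/6 = 13
te_E = (3 + 4·4 + 5)/6 = 24/6 = 4
te_F = (6 + 4·12 + 24)/6 = 78/6 = 13
te_G = (6 + 4·7 + 8)/6 = 42/6 = 7
te_H = (6 + 4·11 + 16)/6 = 66/6 = 11
te_I = (10 + 4·12 + 20)/6 = 78/6 = 13

Forward pass:
ES_A = 0; EF_A = 3
ES_B = 0; EF_B = 3
ES_C = 0; EF_C = 14
ES_D = 3; EF_D = 3+13 = 16
ES_E = 14; EF_E = 14+4 = 18
ES_F = max(EF_A=3, EF_C=14) = 14; EF_F = 14+13 = 27
ES_G = 16; EF_G = 16+7 = 23
ES_H = max(EF_A=3, EF_B=3) = 3; EF_H = 3+11 = 14
ES_I = max(EF_D=16, EF_E=18, EF_F=27, EF_G=23, EF_H=14) = 27; EF_I = 27+13 = 40
Expected project duration μ = 40 weeks. Critical path: C → F → I.

Backward pass:
LF_I = 40; LS_I = 40−13 = 27
LF_H = LS_I = 27; LS_H = 27−11 = 16
LF_G = LS_I = 27; LS_G = 27−7 = 20
LF_F = LS_I = 27; LS_F = 27−13 = 14
LF_E = LS_I = 27; LS_E = 27−4 = 23
LF_D = min(LS_G=20, LS_I=27) = 20; LS_D = 20−13 = 7
LF_C = min(LS_E=23, LS_F=14) = 14; LS_C = 14−14 = 0
LF_B = min(LS_D=7, LS_H=16) = 7; LS_B = 7−3 = 4
LF_A = min(LS_F=14, LS_H=16) = 14; LS_A = 14−3 = 11
Slack_A = LS_A − ES_A = 11 − 0 = 11

11 weeks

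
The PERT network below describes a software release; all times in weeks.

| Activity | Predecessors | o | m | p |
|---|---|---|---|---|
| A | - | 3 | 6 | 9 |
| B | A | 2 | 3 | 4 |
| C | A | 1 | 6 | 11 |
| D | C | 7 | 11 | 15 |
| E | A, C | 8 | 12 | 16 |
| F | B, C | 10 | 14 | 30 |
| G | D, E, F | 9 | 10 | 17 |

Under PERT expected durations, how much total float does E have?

te_A = (3 + 4·6 + 9)/6 = 36/6 = 6
te_B = (2 + 4·3 + 4)/6 = 18/6 = 3
te_C = (1 + 4·6 + 11)/6 = 36/6 = 6
te_D = (7 + 4·11 + 15)/6 = 66/6 = 11
te_E = (8 + 4·12 + 16)/6 = 72/6 = 12
te_F = (10 + 4·14 + 30)/6 = 96/6 = 16
te_G = (9 + 4·10 + 17)/6 = 66/6 = 11

Forward pass:
ES_A = 0; EF_A = 6
ES_B = 6; EF_B = 6+3 = 9
ES_C = 6; EF_C = 6+6 = 12
ES_D = 12; EF_D = 12+11 = 23
ES_E = max(EF_A=6, EF_C=12) = 12; EF_E = 12+12 = 24
ES_F = max(EF_B=9, EF_C=12) = 12; EF_F = 12+16 = 28
ES_G = max(EF_D=23, EF_E=24, EF_F=28) = 28; EF_G = 28+11 = 39
Expected project duration μ = 39 weeks. Critical path: A → C → F → G.

Backward pass:
LF_G = 39; LS_G = 39−11 = 28
LF_F = LS_G = 28; LS_F = 28−16 = 12
LF_E = LS_G = 28; LS_E = 28−12 = 16
LF_D = LS_G = 28; LS_D = 28−11 = 17
LF_C = min(LS_D=17, LS_E=16, LS_F=12) = 12; LS_C = 12−6 = 6
LF_B = LS_F = 12; LS_B = 12−3 = 9
LF_A = min(LS_B=9, LS_C=6, LS_E=16) = 6; LS_A = 6−6 = 0
Slack_E = LS_E − ES_E = 16 − 12 = 4

4 weeks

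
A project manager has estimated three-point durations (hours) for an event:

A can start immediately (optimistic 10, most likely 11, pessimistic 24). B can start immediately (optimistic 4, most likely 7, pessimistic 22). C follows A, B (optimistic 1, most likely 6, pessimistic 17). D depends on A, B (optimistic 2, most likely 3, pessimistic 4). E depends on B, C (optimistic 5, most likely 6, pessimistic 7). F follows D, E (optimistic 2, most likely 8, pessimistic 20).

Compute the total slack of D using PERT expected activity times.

10 hours

te_A = (10 + 4·11 + 24)/6 = 78/6 = 13
te_B = (4 + 4·7 + 22)/6 = 54/6 = 9
te_C = (1 + 4·6 + 17)/6 = 42/6 = 7
te_D = (2 + 4·3 + 4)/6 = 18/6 = 3
te_E = (5 + 4·6 + 7)/6 = 36/6 = 6
te_F = (2 + 4·8 + 20)/6 = 54/6 = 9

Forward pass:
ES_A = 0; EF_A = 13
ES_B = 0; EF_B = 9
ES_C = max(EF_A=13, EF_B=9) = 13; EF_C = 13+7 = 20
ES_D = max(EF_A=13, EF_B=9) = 13; EF_D = 13+3 = 16
ES_E = max(EF_B=9, EF_C=20) = 20; EF_E = 20+6 = 26
ES_F = max(EF_D=16, EF_E=26) = 26; EF_F = 26+9 = 35
Expected project duration μ = 35 hours. Critical path: A → C → E → F.

Backward pass:
LF_F = 35; LS_F = 35−9 = 26
LF_E = LS_F = 26; LS_E = 26−6 = 20
LF_D = LS_F = 26; LS_D = 26−3 = 23
LF_C = LS_E = 20; LS_C = 20−7 = 13
LF_B = min(LS_C=13, LS_D=23, LS_E=20) = 13; LS_B = 13−9 = 4
LF_A = min(LS_C=13, LS_D=23) = 13; LS_A = 13−13 = 0
Slack_D = LS_D − ES_D = 23 − 13 = 10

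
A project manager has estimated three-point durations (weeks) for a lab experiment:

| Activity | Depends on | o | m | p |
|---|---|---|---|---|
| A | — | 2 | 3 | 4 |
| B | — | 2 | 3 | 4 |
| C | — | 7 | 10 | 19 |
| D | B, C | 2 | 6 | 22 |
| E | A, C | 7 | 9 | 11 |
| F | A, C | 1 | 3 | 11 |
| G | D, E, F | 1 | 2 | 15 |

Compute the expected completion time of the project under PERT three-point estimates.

te_A = (2 + 4·3 + 4)/6 = 18/6 = 3
te_B = (2 + 4·3 + 4)/6 = 18/6 = 3
te_C = (7 + 4·10 + 19)/6 = 66/6 = 11
te_D = (2 + 4·6 + 22)/6 = 48/6 = 8
te_E = (7 + 4·9 + 11)/6 = 54/6 = 9
te_F = (1 + 4·3 + 11)/6 = 24/6 = 4
te_G = (1 + 4·2 + 15)/6 = 24/6 = 4

Forward pass:
ES_A = 0; EF_A = 3
ES_B = 0; EF_B = 3
ES_C = 0; EF_C = 11
ES_D = max(EF_B=3, EF_C=11) = 11; EF_D = 11+8 = 19
ES_E = max(EF_A=3, EF_C=11) = 11; EF_E = 11+9 = 20
ES_F = max(EF_A=3, EF_C=11) = 11; EF_F = 11+4 = 15
ES_G = max(EF_D=19, EF_E=20, EF_F=15) = 20; EF_G = 20+4 = 24
Expected project duration μ = 24 weeks. Critical path: C → E → G.

24 weeks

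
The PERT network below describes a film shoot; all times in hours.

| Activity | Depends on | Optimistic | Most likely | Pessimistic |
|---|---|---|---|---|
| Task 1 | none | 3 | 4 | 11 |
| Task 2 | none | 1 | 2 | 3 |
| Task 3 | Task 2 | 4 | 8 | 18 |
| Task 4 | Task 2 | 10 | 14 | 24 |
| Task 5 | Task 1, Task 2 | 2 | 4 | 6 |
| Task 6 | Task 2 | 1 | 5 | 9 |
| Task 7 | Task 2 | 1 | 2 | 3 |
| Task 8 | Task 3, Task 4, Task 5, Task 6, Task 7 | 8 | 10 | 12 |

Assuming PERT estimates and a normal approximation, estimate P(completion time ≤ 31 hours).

0.949

te_Task 1 = (3 + 4·4 + 11)/6 = 30/6 = 5; σ²_Task 1 = ((11−3)/6)² = 1.778
te_Task 2 = (1 + 4·2 + 3)/6 = 12/6 = 2; σ²_Task 2 = ((3−1)/6)² = 0.111
te_Task 3 = (4 + 4·8 + 18)/6 = 54/6 = 9; σ²_Task 3 = ((18−4)/6)² = 5.444
te_Task 4 = (10 + 4·14 + 24)/6 = 90/6 = 15; σ²_Task 4 = ((24−10)/6)² = 5.444
te_Task 5 = (2 + 4·4 + 6)/6 = 24/6 = 4; σ²_Task 5 = ((6−2)/6)² = 0.444
te_Task 6 = (1 + 4·5 + 9)/6 = 30/6 = 5; σ²_Task 6 = ((9−1)/6)² = 1.778
te_Task 7 = (1 + 4·2 + 3)/6 = 12/6 = 2; σ²_Task 7 = ((3−1)/6)² = 0.111
te_Task 8 = (8 + 4·10 + 12)/6 = 60/6 = 10; σ²_Task 8 = ((12−8)/6)² = 0.444

Forward pass:
ES_Task 1 = 0; EF_Task 1 = 5
ES_Task 2 = 0; EF_Task 2 = 2
ES_Task 3 = 2; EF_Task 3 = 2+9 = 11
ES_Task 4 = 2; EF_Task 4 = 2+15 = 17
ES_Task 5 = max(EF_Task 1=5, EF_Task 2=2) = 5; EF_Task 5 = 5+4 = 9
ES_Task 6 = 2; EF_Task 6 = 2+5 = 7
ES_Task 7 = 2; EF_Task 7 = 2+2 = 4
ES_Task 8 = max(EF_Task 3=11, EF_Task 4=17, EF_Task 5=9, EF_Task 6=7, EF_Task 7=4) = 17; EF_Task 8 = 17+10 = 27
Expected project duration μ = 27 hours. Critical path: Task 2 → Task 4 → Task 8.

Variance along critical path = 0.111 + 5.444 + 0.444 = 6.000; σ = √6.000 = 2.449 hours.
Z = (31 − 27) / 2.449 = 1.633
P(T ≤ 31) = Φ(1.633) ≈ 0.949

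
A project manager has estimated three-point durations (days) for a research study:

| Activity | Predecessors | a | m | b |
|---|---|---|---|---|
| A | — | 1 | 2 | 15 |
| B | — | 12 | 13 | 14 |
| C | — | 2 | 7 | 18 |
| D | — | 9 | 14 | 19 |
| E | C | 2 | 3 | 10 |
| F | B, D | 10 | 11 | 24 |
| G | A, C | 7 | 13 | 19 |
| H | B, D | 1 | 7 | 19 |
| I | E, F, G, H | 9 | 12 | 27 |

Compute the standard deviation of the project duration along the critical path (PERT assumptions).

te_A = (1 + 4·2 + 15)/6 = 24/6 = 4; σ²_A = ((15−1)/6)² = 5.444
te_B = (12 + 4·13 + 14)/6 = 78/6 = 13; σ²_B = ((14−12)/6)² = 0.111
te_C = (2 + 4·7 + 18)/6 = 48/6 = 8; σ²_C = ((18−2)/6)² = 7.111
te_D = (9 + 4·14 + 19)/6 = 84/6 = 14; σ²_D = ((19−9)/6)² = 2.778
te_E = (2 + 4·3 + 10)/6 = 24/6 = 4; σ²_E = ((10−2)/6)² = 1.778
te_F = (10 + 4·11 + 24)/6 = 78/6 = 13; σ²_F = ((24−10)/6)² = 5.444
te_G = (7 + 4·13 + 19)/6 = 78/6 = 13; σ²_G = ((19−7)/6)² = 4.000
te_H = (1 + 4·7 + 19)/6 = 48/6 = 8; σ²_H = ((19−1)/6)² = 9.000
te_I = (9 + 4·12 + 27)/6 = 84/6 = 14; σ²_I = ((27−9)/6)² = 9.000

Forward pass:
ES_A = 0; EF_A = 4
ES_B = 0; EF_B = 13
ES_C = 0; EF_C = 8
ES_D = 0; EF_D = 14
ES_E = 8; EF_E = 8+4 = 12
ES_F = max(EF_B=13, EF_D=14) = 14; EF_F = 14+13 = 27
ES_G = max(EF_A=4, EF_C=8) = 8; EF_G = 8+13 = 21
ES_H = max(EF_B=13, EF_D=14) = 14; EF_H = 14+8 = 22
ES_I = max(EF_E=12, EF_F=27, EF_G=21, EF_H=22) = 27; EF_I = 27+14 = 41
Expected project duration μ = 41 days. Critical path: D → F → I.

Variance along critical path = 2.778 + 5.444 + 9.000 = 17.222
σ = √17.222 = 4.150 days

4.15 days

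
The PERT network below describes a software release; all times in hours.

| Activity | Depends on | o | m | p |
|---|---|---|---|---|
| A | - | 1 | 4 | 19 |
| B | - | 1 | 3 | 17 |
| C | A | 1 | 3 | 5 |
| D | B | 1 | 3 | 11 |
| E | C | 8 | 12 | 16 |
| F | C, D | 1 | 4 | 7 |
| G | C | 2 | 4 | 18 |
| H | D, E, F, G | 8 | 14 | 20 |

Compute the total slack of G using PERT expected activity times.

6 hours

te_A = (1 + 4·4 + 19)/6 = 36/6 = 6
te_B = (1 + 4·3 + 17)/6 = 30/6 = 5
te_C = (1 + 4·3 + 5)/6 = 18/6 = 3
te_D = (1 + 4·3 + 11)/6 = 24/6 = 4
te_E = (8 + 4·12 + 16)/6 = 72/6 = 12
te_F = (1 + 4·4 + 7)/6 = 24/6 = 4
te_G = (2 + 4·4 + 18)/6 = 36/6 = 6
te_H = (8 + 4·14 + 20)/6 = 84/6 = 14

Forward pass:
ES_A = 0; EF_A = 6
ES_B = 0; EF_B = 5
ES_C = 6; EF_C = 6+3 = 9
ES_D = 5; EF_D = 5+4 = 9
ES_E = 9; EF_E = 9+12 = 21
ES_F = max(EF_C=9, EF_D=9) = 9; EF_F = 9+4 = 13
ES_G = 9; EF_G = 9+6 = 15
ES_H = max(EF_D=9, EF_E=21, EF_F=13, EF_G=15) = 21; EF_H = 21+14 = 35
Expected project duration μ = 35 hours. Critical path: A → C → E → H.

Backward pass:
LF_H = 35; LS_H = 35−14 = 21
LF_G = LS_H = 21; LS_G = 21−6 = 15
LF_F = LS_H = 21; LS_F = 21−4 = 17
LF_E = LS_H = 21; LS_E = 21−12 = 9
LF_D = min(LS_F=17, LS_H=21) = 17; LS_D = 17−4 = 13
LF_C = min(LS_E=9, LS_F=17, LS_G=15) = 9; LS_C = 9−3 = 6
LF_B = LS_D = 13; LS_B = 13−5 = 8
LF_A = LS_C = 6; LS_A = 6−6 = 0
Slack_G = LS_G − ES_G = 15 − 9 = 6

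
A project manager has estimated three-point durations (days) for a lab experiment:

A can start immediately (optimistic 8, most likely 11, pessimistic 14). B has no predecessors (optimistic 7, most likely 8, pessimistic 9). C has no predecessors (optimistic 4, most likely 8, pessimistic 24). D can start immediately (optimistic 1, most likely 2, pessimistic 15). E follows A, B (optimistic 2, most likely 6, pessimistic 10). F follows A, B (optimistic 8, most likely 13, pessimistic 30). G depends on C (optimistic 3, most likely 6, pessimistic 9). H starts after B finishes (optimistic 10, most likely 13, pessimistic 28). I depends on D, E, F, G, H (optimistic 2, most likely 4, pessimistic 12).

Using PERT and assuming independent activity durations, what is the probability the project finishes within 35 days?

0.832

te_A = (8 + 4·11 + 14)/6 = 66/6 = 11; σ²_A = ((14−8)/6)² = 1.000
te_B = (7 + 4·8 + 9)/6 = 48/6 = 8; σ²_B = ((9−7)/6)² = 0.111
te_C = (4 + 4·8 + 24)/6 = 60/6 = 10; σ²_C = ((24−4)/6)² = 11.111
te_D = (1 + 4·2 + 15)/6 = 24/6 = 4; σ²_D = ((15−1)/6)² = 5.444
te_E = (2 + 4·6 + 10)/6 = 36/6 = 6; σ²_E = ((10−2)/6)² = 1.778
te_F = (8 + 4·13 + 30)/6 = 90/6 = 15; σ²_F = ((30−8)/6)² = 13.444
te_G = (3 + 4·6 + 9)/6 = 36/6 = 6; σ²_G = ((9−3)/6)² = 1.000
te_H = (10 + 4·13 + 28)/6 = 90/6 = 15; σ²_H = ((28−10)/6)² = 9.000
te_I = (2 + 4·4 + 12)/6 = 30/6 = 5; σ²_I = ((12−2)/6)² = 2.778

Forward pass:
ES_A = 0; EF_A = 11
ES_B = 0; EF_B = 8
ES_C = 0; EF_C = 10
ES_D = 0; EF_D = 4
ES_E = max(EF_A=11, EF_B=8) = 11; EF_E = 11+6 = 17
ES_F = max(EF_A=11, EF_B=8) = 11; EF_F = 11+15 = 26
ES_G = 10; EF_G = 10+6 = 16
ES_H = 8; EF_H = 8+15 = 23
ES_I = max(EF_D=4, EF_E=17, EF_F=26, EF_G=16, EF_H=23) = 26; EF_I = 26+5 = 31
Expected project duration μ = 31 days. Critical path: A → F → I.

Variance along critical path = 1.000 + 13.444 + 2.778 = 17.222; σ = √17.222 = 4.150 days.
Z = (35 − 31) / 4.150 = 0.964
P(T ≤ 35) = Φ(0.964) ≈ 0.832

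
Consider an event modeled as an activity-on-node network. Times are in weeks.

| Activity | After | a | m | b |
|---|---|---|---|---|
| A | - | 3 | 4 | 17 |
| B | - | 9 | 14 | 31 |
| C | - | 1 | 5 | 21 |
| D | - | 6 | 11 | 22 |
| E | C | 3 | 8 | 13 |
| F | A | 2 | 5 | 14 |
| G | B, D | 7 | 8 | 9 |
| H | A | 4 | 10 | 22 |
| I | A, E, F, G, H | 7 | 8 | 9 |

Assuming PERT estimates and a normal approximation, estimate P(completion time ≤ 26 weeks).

0.052

te_A = (3 + 4·4 + 17)/6 = 36/6 = 6; σ²_A = ((17−3)/6)² = 5.444
te_B = (9 + 4·14 + 31)/6 = 96/6 = 16; σ²_B = ((31−9)/6)² = 13.444
te_C = (1 + 4·5 + 21)/6 = 42/6 = 7; σ²_C = ((21−1)/6)² = 11.111
te_D = (6 + 4·11 + 22)/6 = 72/6 = 12; σ²_D = ((22−6)/6)² = 7.111
te_E = (3 + 4·8 + 13)/6 = 48/6 = 8; σ²_E = ((13−3)/6)² = 2.778
te_F = (2 + 4·5 + 14)/6 = 36/6 = 6; σ²_F = ((14−2)/6)² = 4.000
te_G = (7 + 4·8 + 9)/6 = 48/6 = 8; σ²_G = ((9−7)/6)² = 0.111
te_H = (4 + 4·10 + 22)/6 = 66/6 = 11; σ²_H = ((22−4)/6)² = 9.000
te_I = (7 + 4·8 + 9)/6 = 48/6 = 8; σ²_I = ((9−7)/6)² = 0.111

Forward pass:
ES_A = 0; EF_A = 6
ES_B = 0; EF_B = 16
ES_C = 0; EF_C = 7
ES_D = 0; EF_D = 12
ES_E = 7; EF_E = 7+8 = 15
ES_F = 6; EF_F = 6+6 = 12
ES_G = max(EF_B=16, EF_D=12) = 16; EF_G = 16+8 = 24
ES_H = 6; EF_H = 6+11 = 17
ES_I = max(EF_A=6, EF_E=15, EF_F=12, EF_G=24, EF_H=17) = 24; EF_I = 24+8 = 32
Expected project duration μ = 32 weeks. Critical path: B → G → I.

Variance along critical path = 13.444 + 0.111 + 0.111 = 13.667; σ = √13.667 = 3.697 weeks.
Z = (26 − 32) / 3.697 = -1.623
P(T ≤ 26) = Φ(-1.623) ≈ 0.052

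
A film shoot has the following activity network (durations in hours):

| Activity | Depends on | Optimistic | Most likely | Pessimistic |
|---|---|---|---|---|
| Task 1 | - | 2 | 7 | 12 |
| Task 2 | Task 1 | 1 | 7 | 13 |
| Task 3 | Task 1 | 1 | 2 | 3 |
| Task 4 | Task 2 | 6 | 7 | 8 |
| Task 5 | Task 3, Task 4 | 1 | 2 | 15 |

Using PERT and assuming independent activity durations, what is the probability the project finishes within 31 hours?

te_Task 1 = (2 + 4·7 + 12)/6 = 42/6 = 7; σ²_Task 1 = ((12−2)/6)² = 2.778
te_Task 2 = (1 + 4·7 + 13)/6 = 42/6 = 7; σ²_Task 2 = ((13−1)/6)² = 4.000
te_Task 3 = (1 + 4·2 + 3)/6 = 12/6 = 2; σ²_Task 3 = ((3−1)/6)² = 0.111
te_Task 4 = (6 + 4·7 + 8)/6 = 42/6 = 7; σ²_Task 4 = ((8−6)/6)² = 0.111
te_Task 5 = (1 + 4·2 + 15)/6 = 24/6 = 4; σ²_Task 5 = ((15−1)/6)² = 5.444

Forward pass:
ES_Task 1 = 0; EF_Task 1 = 7
ES_Task 2 = 7; EF_Task 2 = 7+7 = 14
ES_Task 3 = 7; EF_Task 3 = 7+2 = 9
ES_Task 4 = 14; EF_Task 4 = 14+7 = 21
ES_Task 5 = max(EF_Task 3=9, EF_Task 4=21) = 21; EF_Task 5 = 21+4 = 25
Expected project duration μ = 25 hours. Critical path: Task 1 → Task 2 → Task 4 → Task 5.

Variance along critical path = 2.778 + 4.000 + 0.111 + 5.444 = 12.333; σ = √12.333 = 3.512 hours.
Z = (31 − 25) / 3.512 = 1.708
P(T ≤ 31) = Φ(1.708) ≈ 0.956

0.956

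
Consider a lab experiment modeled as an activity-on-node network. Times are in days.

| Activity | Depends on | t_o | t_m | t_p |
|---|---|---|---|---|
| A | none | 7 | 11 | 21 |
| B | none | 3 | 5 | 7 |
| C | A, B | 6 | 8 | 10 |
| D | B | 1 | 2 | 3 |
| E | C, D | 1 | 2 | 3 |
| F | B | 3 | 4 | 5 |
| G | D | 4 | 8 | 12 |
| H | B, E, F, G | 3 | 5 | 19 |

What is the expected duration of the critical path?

29 days

te_A = (7 + 4·11 + 21)/6 = 72/6 = 12
te_B = (3 + 4·5 + 7)/6 = 30/6 = 5
te_C = (6 + 4·8 + 10)/6 = 48/6 = 8
te_D = (1 + 4·2 + 3)/6 = 12/6 = 2
te_E = (1 + 4·2 + 3)/6 = 12/6 = 2
te_F = (3 + 4·4 + 5)/6 = 24/6 = 4
te_G = (4 + 4·8 + 12)/6 = 48/6 = 8
te_H = (3 + 4·5 + 19)/6 = 42/6 = 7

Forward pass:
ES_A = 0; EF_A = 12
ES_B = 0; EF_B = 5
ES_C = max(EF_A=12, EF_B=5) = 12; EF_C = 12+8 = 20
ES_D = 5; EF_D = 5+2 = 7
ES_E = max(EF_C=20, EF_D=7) = 20; EF_E = 20+2 = 22
ES_F = 5; EF_F = 5+4 = 9
ES_G = 7; EF_G = 7+8 = 15
ES_H = max(EF_B=5, EF_E=22, EF_F=9, EF_G=15) = 22; EF_H = 22+7 = 29
Expected project duration μ = 29 days. Critical path: A → C → E → H.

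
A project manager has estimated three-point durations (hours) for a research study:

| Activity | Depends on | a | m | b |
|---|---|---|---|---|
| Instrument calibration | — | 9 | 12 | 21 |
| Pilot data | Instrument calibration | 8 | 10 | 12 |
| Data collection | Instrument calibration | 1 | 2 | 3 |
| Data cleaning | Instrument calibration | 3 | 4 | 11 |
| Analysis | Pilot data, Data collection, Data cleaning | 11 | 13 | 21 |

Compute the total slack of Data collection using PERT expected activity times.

8 hours

te_Instrument calibration = (9 + 4·12 + 21)/6 = 78/6 = 13
te_Pilot data = (8 + 4·10 + 12)/6 = 60/6 = 10
te_Data collection = (1 + 4·2 + 3)/6 = 12/6 = 2
te_Data cleaning = (3 + 4·4 + 11)/6 = 30/6 = 5
te_Analysis = (11 + 4·13 + 21)/6 = 84/6 = 14

Forward pass:
ES_Instrument calibration = 0; EF_Instrument calibration = 13
ES_Pilot data = 13; EF_Pilot data = 13+10 = 23
ES_Data collection = 13; EF_Data collection = 13+2 = 15
ES_Data cleaning = 13; EF_Data cleaning = 13+5 = 18
ES_Analysis = max(EF_Pilot data=23, EF_Data collection=15, EF_Data cleaning=18) = 23; EF_Analysis = 23+14 = 37
Expected project duration μ = 37 hours. Critical path: Instrument calibration → Pilot data → Analysis.

Backward pass:
LF_Analysis = 37; LS_Analysis = 37−14 = 23
LF_Data cleaning = LS_Analysis = 23; LS_Data cleaning = 23−5 = 18
LF_Data collection = LS_Analysis = 23; LS_Data collection = 23−2 = 21
LF_Pilot data = LS_Analysis = 23; LS_Pilot data = 23−10 = 13
LF_Instrument calibration = min(LS_Pilot data=13, LS_Data collection=21, LS_Data cleaning=18) = 13; LS_Instrument calibration = 13−13 = 0
Slack_Data collection = LS_Data collection − ES_Data collection = 21 − 13 = 8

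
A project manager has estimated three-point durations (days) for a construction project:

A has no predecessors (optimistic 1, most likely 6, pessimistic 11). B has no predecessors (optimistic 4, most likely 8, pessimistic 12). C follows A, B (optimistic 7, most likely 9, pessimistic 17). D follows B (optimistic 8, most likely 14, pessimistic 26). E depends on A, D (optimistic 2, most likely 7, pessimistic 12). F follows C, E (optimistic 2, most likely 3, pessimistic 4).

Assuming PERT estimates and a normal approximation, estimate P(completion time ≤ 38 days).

te_A = (1 + 4·6 + 11)/6 = 36/6 = 6; σ²_A = ((11−1)/6)² = 2.778
te_B = (4 + 4·8 + 12)/6 = 48/6 = 8; σ²_B = ((12−4)/6)² = 1.778
te_C = (7 + 4·9 + 17)/6 = 60/6 = 10; σ²_C = ((17−7)/6)² = 2.778
te_D = (8 + 4·14 + 26)/6 = 90/6 = 15; σ²_D = ((26−8)/6)² = 9.000
te_E = (2 + 4·7 + 12)/6 = 42/6 = 7; σ²_E = ((12−2)/6)² = 2.778
te_F = (2 + 4·3 + 4)/6 = 18/6 = 3; σ²_F = ((4−2)/6)² = 0.111

Forward pass:
ES_A = 0; EF_A = 6
ES_B = 0; EF_B = 8
ES_C = max(EF_A=6, EF_B=8) = 8; EF_C = 8+10 = 18
ES_D = 8; EF_D = 8+15 = 23
ES_E = max(EF_A=6, EF_D=23) = 23; EF_E = 23+7 = 30
ES_F = max(EF_C=18, EF_E=30) = 30; EF_F = 30+3 = 33
Expected project duration μ = 33 days. Critical path: B → D → E → F.

Variance along critical path = 1.778 + 9.000 + 2.778 + 0.111 = 13.667; σ = √13.667 = 3.697 days.
Z = (38 − 33) / 3.697 = 1.353
P(T ≤ 38) = Φ(1.353) ≈ 0.912

0.912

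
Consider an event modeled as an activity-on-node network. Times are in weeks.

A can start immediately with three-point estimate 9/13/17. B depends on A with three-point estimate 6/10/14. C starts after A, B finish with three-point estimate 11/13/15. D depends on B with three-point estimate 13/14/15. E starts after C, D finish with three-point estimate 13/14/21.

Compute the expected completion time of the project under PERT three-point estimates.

52 weeks

te_A = (9 + 4·13 + 17)/6 = 78/6 = 13
te_B = (6 + 4·10 + 14)/6 = 60/6 = 10
te_C = (11 + 4·13 + 15)/6 = 78/6 = 13
te_D = (13 + 4·14 + 15)/6 = 84/6 = 14
te_E = (13 + 4·14 + 21)/6 = 90/6 = 15

Forward pass:
ES_A = 0; EF_A = 13
ES_B = 13; EF_B = 13+10 = 23
ES_C = max(EF_A=13, EF_B=23) = 23; EF_C = 23+13 = 36
ES_D = 23; EF_D = 23+14 = 37
ES_E = max(EF_C=36, EF_D=37) = 37; EF_E = 37+15 = 52
Expected project duration μ = 52 weeks. Critical path: A → B → D → E.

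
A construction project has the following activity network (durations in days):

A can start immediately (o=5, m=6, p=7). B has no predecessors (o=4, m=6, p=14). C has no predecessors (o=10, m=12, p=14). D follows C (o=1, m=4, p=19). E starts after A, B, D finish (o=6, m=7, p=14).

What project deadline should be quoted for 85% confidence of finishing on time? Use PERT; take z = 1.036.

29.5 days

te_A = (5 + 4·6 + 7)/6 = 36/6 = 6; σ²_A = ((7−5)/6)² = 0.111
te_B = (4 + 4·6 + 14)/6 = 42/6 = 7; σ²_B = ((14−4)/6)² = 2.778
te_C = (10 + 4·12 + 14)/6 = 72/6 = 12; σ²_C = ((14−10)/6)² = 0.444
te_D = (1 + 4·4 + 19)/6 = 36/6 = 6; σ²_D = ((19−1)/6)² = 9.000
te_E = (6 + 4·7 + 14)/6 = 48/6 = 8; σ²_E = ((14−6)/6)² = 1.778

Forward pass:
ES_A = 0; EF_A = 6
ES_B = 0; EF_B = 7
ES_C = 0; EF_C = 12
ES_D = 12; EF_D = 12+6 = 18
ES_E = max(EF_A=6, EF_B=7, EF_D=18) = 18; EF_E = 18+8 = 26
Expected project duration μ = 26 days. Critical path: C → D → E.

Variance along critical path = 0.444 + 9.000 + 1.778 = 11.222; σ = 3.350 days.
D = μ + z·σ = 26 + 1.036·3.350 = 29.5 days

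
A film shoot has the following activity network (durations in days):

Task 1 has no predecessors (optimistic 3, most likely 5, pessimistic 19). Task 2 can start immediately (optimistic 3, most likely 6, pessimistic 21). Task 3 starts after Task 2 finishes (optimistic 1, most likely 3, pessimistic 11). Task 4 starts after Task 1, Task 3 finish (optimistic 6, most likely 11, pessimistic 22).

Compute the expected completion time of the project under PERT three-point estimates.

24 days

te_Task 1 = (3 + 4·5 + 19)/6 = 42/6 = 7
te_Task 2 = (3 + 4·6 + 21)/6 = 48/6 = 8
te_Task 3 = (1 + 4·3 + 11)/6 = 24/6 = 4
te_Task 4 = (6 + 4·11 + 22)/6 = 72/6 = 12

Forward pass:
ES_Task 1 = 0; EF_Task 1 = 7
ES_Task 2 = 0; EF_Task 2 = 8
ES_Task 3 = 8; EF_Task 3 = 8+4 = 12
ES_Task 4 = max(EF_Task 1=7, EF_Task 3=12) = 12; EF_Task 4 = 12+12 = 24
Expected project duration μ = 24 days. Critical path: Task 2 → Task 3 → Task 4.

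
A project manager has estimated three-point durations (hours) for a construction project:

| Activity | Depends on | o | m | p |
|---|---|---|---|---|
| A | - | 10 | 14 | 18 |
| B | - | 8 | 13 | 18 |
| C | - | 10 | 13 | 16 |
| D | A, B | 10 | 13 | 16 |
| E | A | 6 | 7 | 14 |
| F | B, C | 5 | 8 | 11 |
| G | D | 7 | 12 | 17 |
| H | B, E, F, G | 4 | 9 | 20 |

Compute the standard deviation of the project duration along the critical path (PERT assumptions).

3.56 hours

te_A = (10 + 4·14 + 18)/6 = 84/6 = 14; σ²_A = ((18−10)/6)² = 1.778
te_B = (8 + 4·13 + 18)/6 = 78/6 = 13; σ²_B = ((18−8)/6)² = 2.778
te_C = (10 + 4·13 + 16)/6 = 78/6 = 13; σ²_C = ((16−10)/6)² = 1.000
te_D = (10 + 4·13 + 16)/6 = 78/6 = 13; σ²_D = ((16−10)/6)² = 1.000
te_E = (6 + 4·7 + 14)/6 = 48/6 = 8; σ²_E = ((14−6)/6)² = 1.778
te_F = (5 + 4·8 + 11)/6 = 48/6 = 8; σ²_F = ((11−5)/6)² = 1.000
te_G = (7 + 4·12 + 17)/6 = 72/6 = 12; σ²_G = ((17−7)/6)² = 2.778
te_H = (4 + 4·9 + 20)/6 = 60/6 = 10; σ²_H = ((20−4)/6)² = 7.111

Forward pass:
ES_A = 0; EF_A = 14
ES_B = 0; EF_B = 13
ES_C = 0; EF_C = 13
ES_D = max(EF_A=14, EF_B=13) = 14; EF_D = 14+13 = 27
ES_E = 14; EF_E = 14+8 = 22
ES_F = max(EF_B=13, EF_C=13) = 13; EF_F = 13+8 = 21
ES_G = 27; EF_G = 27+12 = 39
ES_H = max(EF_B=13, EF_E=22, EF_F=21, EF_G=39) = 39; EF_H = 39+10 = 49
Expected project duration μ = 49 hours. Critical path: A → D → G → H.

Variance along critical path = 1.778 + 1.000 + 2.778 + 7.111 = 12.667
σ = √12.667 = 3.559 hours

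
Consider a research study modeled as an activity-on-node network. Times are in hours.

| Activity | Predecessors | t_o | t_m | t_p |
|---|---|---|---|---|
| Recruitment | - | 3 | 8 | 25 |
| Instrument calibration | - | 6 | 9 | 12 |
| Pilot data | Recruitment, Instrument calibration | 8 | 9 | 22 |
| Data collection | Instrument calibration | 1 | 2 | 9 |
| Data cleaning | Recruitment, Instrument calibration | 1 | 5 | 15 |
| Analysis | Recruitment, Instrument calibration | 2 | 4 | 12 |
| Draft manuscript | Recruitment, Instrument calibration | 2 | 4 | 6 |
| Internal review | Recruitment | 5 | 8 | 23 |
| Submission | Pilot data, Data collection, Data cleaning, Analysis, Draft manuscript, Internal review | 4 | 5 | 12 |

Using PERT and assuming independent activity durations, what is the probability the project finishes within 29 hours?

0.670

te_Recruitment = (3 + 4·8 + 25)/6 = 60/6 = 10; σ²_Recruitment = ((25−3)/6)² = 13.444
te_Instrument calibration = (6 + 4·9 + 12)/6 = 54/6 = 9; σ²_Instrument calibration = ((12−6)/6)² = 1.000
te_Pilot data = (8 + 4·9 + 22)/6 = 66/6 = 11; σ²_Pilot data = ((22−8)/6)² = 5.444
te_Data collection = (1 + 4·2 + 9)/6 = 18/6 = 3; σ²_Data collection = ((9−1)/6)² = 1.778
te_Data cleaning = (1 + 4·5 + 15)/6 = 36/6 = 6; σ²_Data cleaning = ((15−1)/6)² = 5.444
te_Analysis = (2 + 4·4 + 12)/6 = 30/6 = 5; σ²_Analysis = ((12−2)/6)² = 2.778
te_Draft manuscript = (2 + 4·4 + 6)/6 = 24/6 = 4; σ²_Draft manuscript = ((6−2)/6)² = 0.444
te_Internal review = (5 + 4·8 + 23)/6 = 60/6 = 10; σ²_Internal review = ((23−5)/6)² = 9.000
te_Submission = (4 + 4·5 + 12)/6 = 36/6 = 6; σ²_Submission = ((12−4)/6)² = 1.778

Forward pass:
ES_Recruitment = 0; EF_Recruitment = 10
ES_Instrument calibration = 0; EF_Instrument calibration = 9
ES_Pilot data = max(EF_Recruitment=10, EF_Instrument calibration=9) = 10; EF_Pilot data = 10+11 = 21
ES_Data collection = 9; EF_Data collection = 9+3 = 12
ES_Data cleaning = max(EF_Recruitment=10, EF_Instrument calibration=9) = 10; EF_Data cleaning = 10+6 = 16
ES_Analysis = max(EF_Recruitment=10, EF_Instrument calibration=9) = 10; EF_Analysis = 10+5 = 15
ES_Draft manuscript = max(EF_Recruitment=10, EF_Instrument calibration=9) = 10; EF_Draft manuscript = 10+4 = 14
ES_Internal review = 10; EF_Internal review = 10+10 = 20
ES_Submission = max(EF_Pilot data=21, EF_Data collection=12, EF_Data cleaning=16, EF_Analysis=15, EF_Draft manuscript=14, EF_Internal review=20) = 21; EF_Submission = 21+6 = 27
Expected project duration μ = 27 hours. Critical path: Recruitment → Pilot data → Submission.

Variance along critical path = 13.444 + 5.444 + 1.778 = 20.667; σ = √20.667 = 4.546 hours.
Z = (29 − 27) / 4.546 = 0.440
P(T ≤ 29) = Φ(0.440) ≈ 0.670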